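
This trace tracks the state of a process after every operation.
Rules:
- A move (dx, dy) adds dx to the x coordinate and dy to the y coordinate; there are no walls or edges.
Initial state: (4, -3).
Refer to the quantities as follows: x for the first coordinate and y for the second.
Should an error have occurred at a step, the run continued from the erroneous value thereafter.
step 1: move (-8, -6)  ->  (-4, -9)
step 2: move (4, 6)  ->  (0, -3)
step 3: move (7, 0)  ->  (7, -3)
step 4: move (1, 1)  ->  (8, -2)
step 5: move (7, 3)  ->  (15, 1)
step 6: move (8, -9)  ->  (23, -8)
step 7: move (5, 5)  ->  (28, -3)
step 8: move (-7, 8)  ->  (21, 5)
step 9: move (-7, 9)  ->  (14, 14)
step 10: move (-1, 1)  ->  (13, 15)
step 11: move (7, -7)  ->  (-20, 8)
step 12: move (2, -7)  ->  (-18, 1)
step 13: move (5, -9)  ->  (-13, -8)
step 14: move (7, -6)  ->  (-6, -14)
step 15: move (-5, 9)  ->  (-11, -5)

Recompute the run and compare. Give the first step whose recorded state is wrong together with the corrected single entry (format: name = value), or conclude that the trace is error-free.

step 1: x = 4 + (-8) = -4, y = -3 + (-6) = -9 -> consistent with the trace
step 2: x = -4 + (4) = 0, y = -9 + (6) = -3 -> no discrepancy
step 3: x = 0 + (7) = 7, y = -3 + (0) = -3 -> no discrepancy
step 4: x = 7 + (1) = 8, y = -3 + (1) = -2 -> no discrepancy
step 5: x = 8 + (7) = 15, y = -2 + (3) = 1 -> same as recorded
step 6: x = 15 + (8) = 23, y = 1 + (-9) = -8 -> consistent with the trace
step 7: x = 23 + (5) = 28, y = -8 + (5) = -3 -> verified
step 8: x = 28 + (-7) = 21, y = -3 + (8) = 5 -> exactly as logged
step 9: x = 21 + (-7) = 14, y = 5 + (9) = 14 -> checks out
step 10: x = 14 + (-1) = 13, y = 14 + (1) = 15 -> verified
step 11: x = 13 + (7) = 20, y = 15 + (-7) = 8 -> the recorded entry deviates here
So the first discrepancy is step 11, where the right value is x = 20.

step 11, x = 20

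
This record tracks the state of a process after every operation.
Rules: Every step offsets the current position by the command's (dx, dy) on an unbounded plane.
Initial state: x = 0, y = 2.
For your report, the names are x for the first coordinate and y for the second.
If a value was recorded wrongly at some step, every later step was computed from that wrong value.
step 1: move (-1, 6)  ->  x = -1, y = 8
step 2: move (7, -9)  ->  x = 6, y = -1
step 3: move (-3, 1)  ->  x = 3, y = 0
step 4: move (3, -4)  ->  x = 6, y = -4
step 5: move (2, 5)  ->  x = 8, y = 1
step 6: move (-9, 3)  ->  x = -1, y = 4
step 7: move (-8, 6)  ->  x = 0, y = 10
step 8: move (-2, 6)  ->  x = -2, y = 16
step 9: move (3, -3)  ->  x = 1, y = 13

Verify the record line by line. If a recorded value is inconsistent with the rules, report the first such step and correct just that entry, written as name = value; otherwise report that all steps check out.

step 7, x = -9

1. x = 0 + (-1) = -1, y = 2 + (6) = 8 (exactly as logged)
2. x = -1 + (7) = 6, y = 8 + (-9) = -1 (same as recorded)
3. x = 6 + (-3) = 3, y = -1 + (1) = 0 (matches)
4. x = 3 + (3) = 6, y = 0 + (-4) = -4 (agrees with the record)
5. x = 6 + (2) = 8, y = -4 + (5) = 1 (consistent with the record)
6. x = 8 + (-9) = -1, y = 1 + (3) = 4 (matches)
7. x = -1 + (-8) = -9, y = 4 + (6) = 10 (first mismatch against the record)
Conclusion: step 7 carries the first error; the entry should be x = -9.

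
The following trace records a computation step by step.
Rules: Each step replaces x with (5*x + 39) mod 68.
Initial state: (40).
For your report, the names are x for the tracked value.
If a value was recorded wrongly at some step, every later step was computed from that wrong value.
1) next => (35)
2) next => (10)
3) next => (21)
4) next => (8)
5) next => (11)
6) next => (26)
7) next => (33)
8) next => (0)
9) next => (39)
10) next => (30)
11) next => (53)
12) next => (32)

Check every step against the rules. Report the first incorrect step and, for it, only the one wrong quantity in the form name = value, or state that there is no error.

Recomputing the run from the initial state:
step 1: x = 35
step 2: x = 10
step 3: x = 21
step 4: x = 8
step 5: x = 11
step 6: x = 26
step 7: x = 33
step 8: x = 0
step 9: x = 39
step 10: x = 30
step 11: x = 53
step 12: x = 32
This matches the trace at every step.

no error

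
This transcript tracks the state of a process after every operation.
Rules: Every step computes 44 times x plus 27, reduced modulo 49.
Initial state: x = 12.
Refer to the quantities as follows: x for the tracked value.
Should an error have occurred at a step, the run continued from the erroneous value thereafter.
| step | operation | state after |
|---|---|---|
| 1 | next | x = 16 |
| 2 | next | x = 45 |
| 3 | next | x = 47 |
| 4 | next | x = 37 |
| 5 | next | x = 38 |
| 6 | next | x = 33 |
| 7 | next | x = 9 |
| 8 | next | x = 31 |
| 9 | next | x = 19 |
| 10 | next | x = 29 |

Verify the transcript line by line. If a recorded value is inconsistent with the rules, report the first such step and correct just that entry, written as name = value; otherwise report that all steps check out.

step 10, x = 30

Step 1: x = (44*12 + 27) mod 49 = 16 — consistent with the transcript.
Step 2: x = (44*16 + 27) mod 49 = 45 — no discrepancy.
Step 3: x = (44*45 + 27) mod 49 = 47 — no discrepancy.
Step 4: x = (44*47 + 27) mod 49 = 37 — agrees with the transcript.
Step 5: x = (44*37 + 27) mod 49 = 38 — no discrepancy.
Step 6: x = (44*38 + 27) mod 49 = 33 — in agreement.
Step 7: x = (44*33 + 27) mod 49 = 9 — verified.
Step 8: x = (44*9 + 27) mod 49 = 31 — exactly as logged.
Step 9: x = (44*31 + 27) mod 49 = 19 — in agreement.
Step 10: x = (44*19 + 27) mod 49 = 30 — not what was recorded.
That makes step 10 the first incorrect line — x = 30 is what it should show.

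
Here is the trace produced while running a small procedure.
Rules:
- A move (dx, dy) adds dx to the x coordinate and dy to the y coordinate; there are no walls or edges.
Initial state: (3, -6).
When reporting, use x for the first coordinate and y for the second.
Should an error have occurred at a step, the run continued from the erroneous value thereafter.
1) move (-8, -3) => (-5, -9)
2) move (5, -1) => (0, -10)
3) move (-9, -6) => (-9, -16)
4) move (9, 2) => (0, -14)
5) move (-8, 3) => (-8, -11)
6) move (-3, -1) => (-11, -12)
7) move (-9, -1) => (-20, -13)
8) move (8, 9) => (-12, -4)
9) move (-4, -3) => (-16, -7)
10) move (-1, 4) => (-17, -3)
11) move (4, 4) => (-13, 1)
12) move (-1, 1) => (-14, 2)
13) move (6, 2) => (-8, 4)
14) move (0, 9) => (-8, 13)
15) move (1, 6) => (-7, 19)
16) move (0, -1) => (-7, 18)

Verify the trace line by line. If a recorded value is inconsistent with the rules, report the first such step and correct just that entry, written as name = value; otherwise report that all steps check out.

no error

step 1: x = 3 + (-8) = -5, y = -6 + (-3) = -9 -> in agreement
step 2: x = -5 + (5) = 0, y = -9 + (-1) = -10 -> confirmed correct
step 3: x = 0 + (-9) = -9, y = -10 + (-6) = -16 -> same as recorded
step 4: x = -9 + (9) = 0, y = -16 + (2) = -14 -> no discrepancy
step 5: x = 0 + (-8) = -8, y = -14 + (3) = -11 -> exactly as logged
step 6: x = -8 + (-3) = -11, y = -11 + (-1) = -12 -> confirmed correct
step 7: x = -11 + (-9) = -20, y = -12 + (-1) = -13 -> verified
step 8: x = -20 + (8) = -12, y = -13 + (9) = -4 -> checks out
step 9: x = -12 + (-4) = -16, y = -4 + (-3) = -7 -> agrees with the trace
step 10: x = -16 + (-1) = -17, y = -7 + (4) = -3 -> no discrepancy
step 11: x = -17 + (4) = -13, y = -3 + (4) = 1 -> no discrepancy
step 12: x = -13 + (-1) = -14, y = 1 + (1) = 2 -> consistent with the trace
step 13: x = -14 + (6) = -8, y = 2 + (2) = 4 -> in agreement
step 14: x = -8 + (0) = -8, y = 4 + (9) = 13 -> consistent with the trace
step 15: x = -8 + (1) = -7, y = 13 + (6) = 19 -> agrees with the trace
step 16: x = -7 + (0) = -7, y = 19 + (-1) = 18 -> matches
The recomputation confirms every line.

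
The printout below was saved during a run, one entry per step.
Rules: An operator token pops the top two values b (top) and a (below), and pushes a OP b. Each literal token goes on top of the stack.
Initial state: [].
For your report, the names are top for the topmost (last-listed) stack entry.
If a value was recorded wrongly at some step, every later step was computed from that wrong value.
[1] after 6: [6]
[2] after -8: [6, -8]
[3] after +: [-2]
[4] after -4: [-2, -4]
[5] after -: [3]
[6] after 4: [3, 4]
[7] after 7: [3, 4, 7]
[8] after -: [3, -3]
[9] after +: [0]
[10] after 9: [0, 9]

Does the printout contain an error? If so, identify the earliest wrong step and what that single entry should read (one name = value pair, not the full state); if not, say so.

step 1: push 6: top = 6 -> checks out
step 2: push -8: top = -8 -> consistent with the printout
step 3: 6 + -8 = -2 -> same as recorded
step 4: push -4: top = -4 -> confirmed correct
step 5: -2 - -4 = 2 -> first mismatch against the printout
The earliest wrong entry is at step 5: it should read top = 2.

step 5, top = 2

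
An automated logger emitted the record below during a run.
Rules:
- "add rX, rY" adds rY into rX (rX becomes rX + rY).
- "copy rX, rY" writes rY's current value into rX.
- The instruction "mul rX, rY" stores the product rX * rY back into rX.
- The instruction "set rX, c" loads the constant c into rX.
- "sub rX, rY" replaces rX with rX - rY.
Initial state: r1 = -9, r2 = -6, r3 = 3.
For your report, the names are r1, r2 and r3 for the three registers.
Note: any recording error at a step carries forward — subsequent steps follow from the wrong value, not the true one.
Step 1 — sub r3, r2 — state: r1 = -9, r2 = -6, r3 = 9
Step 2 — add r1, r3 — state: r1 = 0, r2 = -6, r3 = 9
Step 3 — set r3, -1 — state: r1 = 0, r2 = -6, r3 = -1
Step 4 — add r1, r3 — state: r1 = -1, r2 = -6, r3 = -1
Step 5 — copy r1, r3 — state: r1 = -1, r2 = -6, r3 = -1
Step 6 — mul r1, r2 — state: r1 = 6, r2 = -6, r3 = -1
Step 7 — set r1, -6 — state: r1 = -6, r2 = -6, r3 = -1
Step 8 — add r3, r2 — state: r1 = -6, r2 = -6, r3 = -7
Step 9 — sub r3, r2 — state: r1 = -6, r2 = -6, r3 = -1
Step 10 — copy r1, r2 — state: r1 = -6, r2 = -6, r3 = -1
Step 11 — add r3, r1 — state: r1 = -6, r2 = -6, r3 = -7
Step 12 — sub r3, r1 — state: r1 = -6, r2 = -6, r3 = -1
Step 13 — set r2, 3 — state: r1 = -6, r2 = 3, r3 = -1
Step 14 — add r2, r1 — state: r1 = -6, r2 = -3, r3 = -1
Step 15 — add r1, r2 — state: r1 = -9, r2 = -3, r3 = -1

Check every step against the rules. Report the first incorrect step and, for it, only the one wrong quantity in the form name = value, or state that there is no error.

1. r3 = 3 - -6 = 9 (no discrepancy)
2. r1 = -9 + 9 = 0 (no discrepancy)
3. r3 = -1 (agrees with the record)
4. r1 = 0 + -1 = -1 (in agreement)
5. r1 = -1 (checks out)
6. r1 = -1 * -6 = 6 (confirmed correct)
7. r1 = -6 (in agreement)
8. r3 = -1 + -6 = -7 (checks out)
9. r3 = -7 - -6 = -1 (verified)
10. r1 = -6 (same as recorded)
11. r3 = -1 + -6 = -7 (exactly as logged)
12. r3 = -7 - -6 = -1 (checks out)
13. r2 = 3 (exactly as logged)
14. r2 = 3 + -6 = -3 (exactly as logged)
15. r1 = -6 + -3 = -9 (exactly as logged)
The recomputation confirms every line.

no error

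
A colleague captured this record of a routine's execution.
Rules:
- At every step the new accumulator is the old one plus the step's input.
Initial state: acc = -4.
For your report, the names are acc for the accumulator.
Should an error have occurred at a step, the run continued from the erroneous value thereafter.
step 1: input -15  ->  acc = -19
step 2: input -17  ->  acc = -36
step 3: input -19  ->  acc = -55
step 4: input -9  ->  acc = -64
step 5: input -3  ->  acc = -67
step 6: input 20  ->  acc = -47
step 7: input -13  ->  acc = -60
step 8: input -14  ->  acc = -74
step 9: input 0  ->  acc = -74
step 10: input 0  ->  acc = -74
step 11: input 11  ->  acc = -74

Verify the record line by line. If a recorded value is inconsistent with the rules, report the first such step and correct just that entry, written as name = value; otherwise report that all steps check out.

step 11, acc = -63

step 1: acc = -4 + -15 = -19 -> checks out
step 2: acc = -19 + -17 = -36 -> in agreement
step 3: acc = -36 + -19 = -55 -> matches
step 4: acc = -55 + -9 = -64 -> matches
step 5: acc = -64 + -3 = -67 -> no discrepancy
step 6: acc = -67 + 20 = -47 -> no discrepancy
step 7: acc = -47 + -13 = -60 -> matches
step 8: acc = -60 + -14 = -74 -> verified
step 9: acc = -74 + 0 = -74 -> agrees with the record
step 10: acc = -74 + 0 = -74 -> exactly as logged
step 11: acc = -74 + 11 = -63 -> the record disagrees here
Step 11 is the first one off; corrected, acc = -63.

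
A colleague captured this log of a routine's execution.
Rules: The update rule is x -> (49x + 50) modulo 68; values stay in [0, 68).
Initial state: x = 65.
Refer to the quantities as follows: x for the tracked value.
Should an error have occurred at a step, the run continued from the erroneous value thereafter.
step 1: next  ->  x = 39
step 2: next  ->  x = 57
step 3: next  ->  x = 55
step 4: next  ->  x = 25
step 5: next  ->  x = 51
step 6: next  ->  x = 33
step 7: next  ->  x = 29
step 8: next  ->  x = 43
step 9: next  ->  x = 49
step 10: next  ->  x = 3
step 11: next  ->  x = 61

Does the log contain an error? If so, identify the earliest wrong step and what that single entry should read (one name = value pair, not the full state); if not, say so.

step 7, x = 35

Recomputing the run from the initial state:
step 1: x = 39
step 2: x = 57
step 3: x = 55
step 4: x = 25
step 5: x = 51
step 6: x = 33
step 7: x = 35
step 8: x = 65
step 9: x = 39
step 10: x = 57
step 11: x = 55
The first disagreement with the log is at step 7, where the value should be x = 35.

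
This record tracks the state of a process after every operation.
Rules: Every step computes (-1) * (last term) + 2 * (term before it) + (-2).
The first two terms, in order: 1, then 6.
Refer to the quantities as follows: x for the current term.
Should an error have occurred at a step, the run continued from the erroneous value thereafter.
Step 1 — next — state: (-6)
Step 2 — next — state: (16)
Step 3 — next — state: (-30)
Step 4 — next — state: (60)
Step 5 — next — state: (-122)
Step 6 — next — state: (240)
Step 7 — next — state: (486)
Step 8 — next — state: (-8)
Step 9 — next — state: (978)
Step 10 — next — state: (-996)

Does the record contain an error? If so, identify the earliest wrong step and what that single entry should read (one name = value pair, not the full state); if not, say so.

step 7, x = -486

Step 1: x = -1*(6) + (2)*(1) + (-2) = -6 — verified.
Step 2: x = -1*(-6) + (2)*(6) + (-2) = 16 — same as recorded.
Step 3: x = -1*(16) + (2)*(-6) + (-2) = -30 — verified.
Step 4: x = -1*(-30) + (2)*(16) + (-2) = 60 — same as recorded.
Step 5: x = -1*(60) + (2)*(-30) + (-2) = -122 — verified.
Step 6: x = -1*(-122) + (2)*(60) + (-2) = 240 — exactly as logged.
Step 7: x = -1*(240) + (2)*(-122) + (-2) = -486 — the record has a different value.
Conclusion: step 7 carries the first error; the entry should be x = -486.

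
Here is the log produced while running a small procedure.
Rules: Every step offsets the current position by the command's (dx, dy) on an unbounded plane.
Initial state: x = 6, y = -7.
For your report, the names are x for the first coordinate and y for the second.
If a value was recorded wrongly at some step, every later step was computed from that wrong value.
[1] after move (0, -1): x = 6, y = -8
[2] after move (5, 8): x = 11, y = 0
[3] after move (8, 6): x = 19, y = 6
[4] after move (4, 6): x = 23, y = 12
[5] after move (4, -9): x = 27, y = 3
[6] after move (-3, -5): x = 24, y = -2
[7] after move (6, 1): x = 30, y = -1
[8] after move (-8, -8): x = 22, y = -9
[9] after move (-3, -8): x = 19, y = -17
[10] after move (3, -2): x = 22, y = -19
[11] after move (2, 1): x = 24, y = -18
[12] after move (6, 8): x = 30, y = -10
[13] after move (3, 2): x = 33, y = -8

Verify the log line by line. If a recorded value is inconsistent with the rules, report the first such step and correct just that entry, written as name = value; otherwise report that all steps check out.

no error

Recomputing the run from the initial state:
step 1: x = 6, y = -8
step 2: x = 11, y = 0
step 3: x = 19, y = 6
step 4: x = 23, y = 12
step 5: x = 27, y = 3
step 6: x = 24, y = -2
step 7: x = 30, y = -1
step 8: x = 22, y = -9
step 9: x = 19, y = -17
step 10: x = 22, y = -19
step 11: x = 24, y = -18
step 12: x = 30, y = -10
step 13: x = 33, y = -8
This matches the log at every step.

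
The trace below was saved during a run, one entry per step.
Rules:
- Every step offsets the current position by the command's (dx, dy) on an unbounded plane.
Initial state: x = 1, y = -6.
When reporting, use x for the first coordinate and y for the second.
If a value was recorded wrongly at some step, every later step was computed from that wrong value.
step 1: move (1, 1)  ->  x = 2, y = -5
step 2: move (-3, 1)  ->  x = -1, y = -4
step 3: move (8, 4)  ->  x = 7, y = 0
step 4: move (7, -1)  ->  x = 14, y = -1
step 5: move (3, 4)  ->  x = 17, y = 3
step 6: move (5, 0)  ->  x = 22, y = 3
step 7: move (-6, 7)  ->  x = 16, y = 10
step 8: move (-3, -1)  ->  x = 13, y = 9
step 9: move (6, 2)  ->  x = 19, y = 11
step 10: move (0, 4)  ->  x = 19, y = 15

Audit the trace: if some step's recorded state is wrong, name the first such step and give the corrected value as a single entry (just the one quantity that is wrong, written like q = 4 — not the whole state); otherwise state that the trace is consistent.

no error

Recomputing the run from the initial state:
step 1: x = 2, y = -5
step 2: x = -1, y = -4
step 3: x = 7, y = 0
step 4: x = 14, y = -1
step 5: x = 17, y = 3
step 6: x = 22, y = 3
step 7: x = 16, y = 10
step 8: x = 13, y = 9
step 9: x = 19, y = 11
step 10: x = 19, y = 15
This matches the trace at every step.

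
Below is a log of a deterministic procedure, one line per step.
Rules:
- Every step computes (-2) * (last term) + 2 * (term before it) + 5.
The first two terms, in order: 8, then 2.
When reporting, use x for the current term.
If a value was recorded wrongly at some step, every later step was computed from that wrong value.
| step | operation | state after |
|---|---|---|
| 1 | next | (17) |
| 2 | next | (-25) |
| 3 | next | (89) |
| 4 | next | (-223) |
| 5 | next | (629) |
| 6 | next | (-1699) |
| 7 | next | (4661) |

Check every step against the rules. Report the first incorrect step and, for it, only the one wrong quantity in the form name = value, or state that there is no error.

Recomputing the run from the initial state:
step 1: x = 17
step 2: x = -25
step 3: x = 89
step 4: x = -223
step 5: x = 629
step 6: x = -1699
step 7: x = 4661
This matches the log at every step.

no error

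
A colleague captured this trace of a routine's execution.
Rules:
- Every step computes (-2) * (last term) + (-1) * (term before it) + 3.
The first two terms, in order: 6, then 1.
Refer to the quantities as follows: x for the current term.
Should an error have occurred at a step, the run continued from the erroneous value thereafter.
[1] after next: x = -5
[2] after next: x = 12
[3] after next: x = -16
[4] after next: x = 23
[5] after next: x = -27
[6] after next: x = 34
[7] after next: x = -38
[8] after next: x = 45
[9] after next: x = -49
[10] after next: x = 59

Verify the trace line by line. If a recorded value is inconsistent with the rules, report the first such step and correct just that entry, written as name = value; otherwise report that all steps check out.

step 10, x = 56

1. x = -2*(1) + (-1)*(6) + (3) = -5 (checks out)
2. x = -2*(-5) + (-1)*(1) + (3) = 12 (confirmed correct)
3. x = -2*(12) + (-1)*(-5) + (3) = -16 (in agreement)
4. x = -2*(-16) + (-1)*(12) + (3) = 23 (no discrepancy)
5. x = -2*(23) + (-1)*(-16) + (3) = -27 (consistent with the trace)
6. x = -2*(-27) + (-1)*(23) + (3) = 34 (verified)
7. x = -2*(34) + (-1)*(-27) + (3) = -38 (confirmed correct)
8. x = -2*(-38) + (-1)*(34) + (3) = 45 (same as recorded)
9. x = -2*(45) + (-1)*(-38) + (3) = -49 (checks out)
10. x = -2*(-49) + (-1)*(45) + (3) = 56 (this is not what the trace shows)
The earliest wrong entry is at step 10: it should read x = 56.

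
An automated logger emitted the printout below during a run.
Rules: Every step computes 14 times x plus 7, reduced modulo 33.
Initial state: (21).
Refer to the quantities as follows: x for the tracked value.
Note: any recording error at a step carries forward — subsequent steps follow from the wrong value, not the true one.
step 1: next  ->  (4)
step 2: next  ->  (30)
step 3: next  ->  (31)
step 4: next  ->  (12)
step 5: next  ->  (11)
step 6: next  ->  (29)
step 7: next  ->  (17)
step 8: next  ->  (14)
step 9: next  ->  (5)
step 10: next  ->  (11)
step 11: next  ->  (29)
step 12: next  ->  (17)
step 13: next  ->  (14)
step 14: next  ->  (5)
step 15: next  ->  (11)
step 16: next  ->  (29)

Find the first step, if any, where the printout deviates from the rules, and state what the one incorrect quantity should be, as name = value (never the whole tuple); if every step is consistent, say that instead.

1. x = (14*21 + 7) mod 33 = 4 (consistent with the printout)
2. x = (14*4 + 7) mod 33 = 30 (confirmed correct)
3. x = (14*30 + 7) mod 33 = 31 (agrees with the printout)
4. x = (14*31 + 7) mod 33 = 12 (same as recorded)
5. x = (14*12 + 7) mod 33 = 10 (a discrepancy with the printout)
First incorrect step: 5; the correct value is x = 10.

step 5, x = 10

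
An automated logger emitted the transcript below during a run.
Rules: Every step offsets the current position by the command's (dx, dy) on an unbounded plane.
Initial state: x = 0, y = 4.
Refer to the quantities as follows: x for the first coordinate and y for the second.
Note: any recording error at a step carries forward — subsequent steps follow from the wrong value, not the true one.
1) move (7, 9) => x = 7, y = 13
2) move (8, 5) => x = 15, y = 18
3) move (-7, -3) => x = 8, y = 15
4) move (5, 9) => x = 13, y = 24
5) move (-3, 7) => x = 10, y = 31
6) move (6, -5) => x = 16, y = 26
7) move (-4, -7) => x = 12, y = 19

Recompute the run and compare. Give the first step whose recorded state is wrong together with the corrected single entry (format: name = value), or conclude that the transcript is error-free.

step 1: x = 0 + (7) = 7, y = 4 + (9) = 13 -> agrees with the transcript
step 2: x = 7 + (8) = 15, y = 13 + (5) = 18 -> no discrepancy
step 3: x = 15 + (-7) = 8, y = 18 + (-3) = 15 -> in agreement
step 4: x = 8 + (5) = 13, y = 15 + (9) = 24 -> no discrepancy
step 5: x = 13 + (-3) = 10, y = 24 + (7) = 31 -> in agreement
step 6: x = 10 + (6) = 16, y = 31 + (-5) = 26 -> verified
step 7: x = 16 + (-4) = 12, y = 26 + (-7) = 19 -> agrees with the transcript
Each recorded entry agrees with the recomputation.

no error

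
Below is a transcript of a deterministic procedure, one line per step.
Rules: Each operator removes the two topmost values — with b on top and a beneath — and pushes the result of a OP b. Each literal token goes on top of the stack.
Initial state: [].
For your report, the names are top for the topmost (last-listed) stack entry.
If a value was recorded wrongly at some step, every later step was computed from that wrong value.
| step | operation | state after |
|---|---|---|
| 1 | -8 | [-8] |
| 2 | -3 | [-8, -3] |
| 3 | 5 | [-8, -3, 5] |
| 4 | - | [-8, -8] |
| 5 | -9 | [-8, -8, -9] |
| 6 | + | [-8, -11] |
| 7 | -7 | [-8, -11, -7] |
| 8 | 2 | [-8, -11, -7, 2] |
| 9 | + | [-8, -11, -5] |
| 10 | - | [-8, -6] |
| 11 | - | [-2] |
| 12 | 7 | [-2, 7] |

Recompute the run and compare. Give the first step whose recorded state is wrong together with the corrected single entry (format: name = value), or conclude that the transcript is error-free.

Recomputing the run from the initial state:
step 1: [-8]
step 2: [-8, -3]
step 3: [-8, -3, 5]
step 4: [-8, -8]
step 5: [-8, -8, -9]
step 6: [-8, -17]
step 7: [-8, -17, -7]
step 8: [-8, -17, -7, 2]
step 9: [-8, -17, -5]
step 10: [-8, -12]
step 11: [4]
step 12: [4, 7]
The first disagreement with the transcript is at step 6, where the value should be top = -17.

step 6, top = -17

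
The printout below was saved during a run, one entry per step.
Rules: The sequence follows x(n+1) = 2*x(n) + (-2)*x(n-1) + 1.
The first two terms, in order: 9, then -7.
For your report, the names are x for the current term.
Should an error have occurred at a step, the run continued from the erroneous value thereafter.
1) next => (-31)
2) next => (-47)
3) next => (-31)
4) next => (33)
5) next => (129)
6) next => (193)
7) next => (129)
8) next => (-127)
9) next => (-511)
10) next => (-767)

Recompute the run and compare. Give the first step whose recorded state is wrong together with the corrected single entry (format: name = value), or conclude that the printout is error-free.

no error

Step 1: x = 2*(-7) + (-2)*(9) + (1) = -31 — consistent with the printout.
Step 2: x = 2*(-31) + (-2)*(-7) + (1) = -47 — verified.
Step 3: x = 2*(-47) + (-2)*(-31) + (1) = -31 — same as recorded.
Step 4: x = 2*(-31) + (-2)*(-47) + (1) = 33 — checks out.
Step 5: x = 2*(33) + (-2)*(-31) + (1) = 129 — confirmed correct.
Step 6: x = 2*(129) + (-2)*(33) + (1) = 193 — no discrepancy.
Step 7: x = 2*(193) + (-2)*(129) + (1) = 129 — in agreement.
Step 8: x = 2*(129) + (-2)*(193) + (1) = -127 — no discrepancy.
Step 9: x = 2*(-127) + (-2)*(129) + (1) = -511 — agrees with the printout.
Step 10: x = 2*(-511) + (-2)*(-127) + (1) = -767 — agrees with the printout.
All entries verified; no error found.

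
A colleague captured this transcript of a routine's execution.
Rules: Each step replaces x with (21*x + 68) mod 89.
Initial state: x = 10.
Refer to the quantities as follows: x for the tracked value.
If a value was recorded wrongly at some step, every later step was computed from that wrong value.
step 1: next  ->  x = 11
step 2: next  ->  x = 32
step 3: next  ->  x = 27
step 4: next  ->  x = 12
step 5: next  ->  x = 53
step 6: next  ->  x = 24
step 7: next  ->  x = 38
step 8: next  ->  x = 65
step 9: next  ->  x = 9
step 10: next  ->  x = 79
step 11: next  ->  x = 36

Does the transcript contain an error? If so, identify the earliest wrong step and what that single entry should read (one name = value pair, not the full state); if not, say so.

step 1: x = (21*10 + 68) mod 89 = 11 -> consistent with the transcript
step 2: x = (21*11 + 68) mod 89 = 32 -> verified
step 3: x = (21*32 + 68) mod 89 = 28 -> the entry is off here
Step 3 is the first one off; corrected, x = 28.

step 3, x = 28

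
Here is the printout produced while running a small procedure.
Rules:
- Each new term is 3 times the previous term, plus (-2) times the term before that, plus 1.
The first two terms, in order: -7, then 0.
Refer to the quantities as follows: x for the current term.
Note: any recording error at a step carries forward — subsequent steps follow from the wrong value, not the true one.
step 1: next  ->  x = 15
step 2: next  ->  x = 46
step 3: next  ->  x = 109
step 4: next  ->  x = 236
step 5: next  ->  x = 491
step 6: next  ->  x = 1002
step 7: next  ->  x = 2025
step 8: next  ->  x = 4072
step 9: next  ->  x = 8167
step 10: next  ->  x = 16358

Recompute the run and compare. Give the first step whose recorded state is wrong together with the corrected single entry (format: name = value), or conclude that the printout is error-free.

Recomputing the run from the initial state:
step 1: x = 15
step 2: x = 46
step 3: x = 109
step 4: x = 236
step 5: x = 491
step 6: x = 1002
step 7: x = 2025
step 8: x = 4072
step 9: x = 8167
step 10: x = 16358
This matches the printout at every step.

no error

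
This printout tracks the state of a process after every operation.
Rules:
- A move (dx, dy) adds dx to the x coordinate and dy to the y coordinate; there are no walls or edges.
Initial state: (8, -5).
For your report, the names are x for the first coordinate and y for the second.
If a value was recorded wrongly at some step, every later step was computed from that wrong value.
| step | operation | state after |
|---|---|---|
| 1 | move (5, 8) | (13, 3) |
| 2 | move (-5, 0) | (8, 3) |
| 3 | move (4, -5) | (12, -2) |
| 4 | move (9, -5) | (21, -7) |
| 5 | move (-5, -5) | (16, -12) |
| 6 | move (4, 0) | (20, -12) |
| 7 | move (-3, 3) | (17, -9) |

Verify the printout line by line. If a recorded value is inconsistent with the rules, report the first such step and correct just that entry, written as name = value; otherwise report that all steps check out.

step 1: x = 8 + (5) = 13, y = -5 + (8) = 3 -> in agreement
step 2: x = 13 + (-5) = 8, y = 3 + (0) = 3 -> confirmed correct
step 3: x = 8 + (4) = 12, y = 3 + (-5) = -2 -> no discrepancy
step 4: x = 12 + (9) = 21, y = -2 + (-5) = -7 -> confirmed correct
step 5: x = 21 + (-5) = 16, y = -7 + (-5) = -12 -> exactly as logged
step 6: x = 16 + (4) = 20, y = -12 + (0) = -12 -> no discrepancy
step 7: x = 20 + (-3) = 17, y = -12 + (3) = -9 -> same as recorded
All entries verified; no error found.

no error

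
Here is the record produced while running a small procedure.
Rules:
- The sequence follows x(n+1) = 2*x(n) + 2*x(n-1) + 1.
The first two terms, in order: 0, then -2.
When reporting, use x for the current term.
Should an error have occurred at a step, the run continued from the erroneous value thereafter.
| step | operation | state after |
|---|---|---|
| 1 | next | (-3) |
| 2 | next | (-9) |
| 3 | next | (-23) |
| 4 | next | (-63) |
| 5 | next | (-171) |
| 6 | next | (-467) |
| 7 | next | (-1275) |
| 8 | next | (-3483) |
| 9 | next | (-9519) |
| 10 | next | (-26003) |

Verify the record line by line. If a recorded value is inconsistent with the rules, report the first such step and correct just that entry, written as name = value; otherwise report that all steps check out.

Recomputing the run from the initial state:
step 1: x = -3
step 2: x = -9
step 3: x = -23
step 4: x = -63
step 5: x = -171
step 6: x = -467
step 7: x = -1275
step 8: x = -3483
step 9: x = -9515
step 10: x = -25995
The first disagreement with the record is at step 9, where the value should be x = -9515.

step 9, x = -9515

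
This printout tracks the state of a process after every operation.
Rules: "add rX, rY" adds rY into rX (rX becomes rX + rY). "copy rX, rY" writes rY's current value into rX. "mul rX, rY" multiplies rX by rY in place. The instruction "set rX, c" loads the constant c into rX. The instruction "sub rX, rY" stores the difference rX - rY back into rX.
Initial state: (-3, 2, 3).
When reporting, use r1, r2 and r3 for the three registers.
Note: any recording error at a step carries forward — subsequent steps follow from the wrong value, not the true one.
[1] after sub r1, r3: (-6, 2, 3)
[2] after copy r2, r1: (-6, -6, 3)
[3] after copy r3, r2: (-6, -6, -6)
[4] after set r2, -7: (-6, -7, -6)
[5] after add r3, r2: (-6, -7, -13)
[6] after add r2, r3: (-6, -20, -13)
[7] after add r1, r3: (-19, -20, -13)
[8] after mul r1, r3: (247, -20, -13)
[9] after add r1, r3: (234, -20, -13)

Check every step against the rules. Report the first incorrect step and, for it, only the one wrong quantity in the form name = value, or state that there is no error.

no error

step 1: r1 = -3 - 3 = -6 -> no discrepancy
step 2: r2 = -6 -> confirmed correct
step 3: r3 = -6 -> agrees with the printout
step 4: r2 = -7 -> in agreement
step 5: r3 = -6 + -7 = -13 -> checks out
step 6: r2 = -7 + -13 = -20 -> in agreement
step 7: r1 = -6 + -13 = -19 -> no discrepancy
step 8: r1 = -19 * -13 = 247 -> verified
step 9: r1 = 247 + -13 = 234 -> no discrepancy
The recomputation confirms every line.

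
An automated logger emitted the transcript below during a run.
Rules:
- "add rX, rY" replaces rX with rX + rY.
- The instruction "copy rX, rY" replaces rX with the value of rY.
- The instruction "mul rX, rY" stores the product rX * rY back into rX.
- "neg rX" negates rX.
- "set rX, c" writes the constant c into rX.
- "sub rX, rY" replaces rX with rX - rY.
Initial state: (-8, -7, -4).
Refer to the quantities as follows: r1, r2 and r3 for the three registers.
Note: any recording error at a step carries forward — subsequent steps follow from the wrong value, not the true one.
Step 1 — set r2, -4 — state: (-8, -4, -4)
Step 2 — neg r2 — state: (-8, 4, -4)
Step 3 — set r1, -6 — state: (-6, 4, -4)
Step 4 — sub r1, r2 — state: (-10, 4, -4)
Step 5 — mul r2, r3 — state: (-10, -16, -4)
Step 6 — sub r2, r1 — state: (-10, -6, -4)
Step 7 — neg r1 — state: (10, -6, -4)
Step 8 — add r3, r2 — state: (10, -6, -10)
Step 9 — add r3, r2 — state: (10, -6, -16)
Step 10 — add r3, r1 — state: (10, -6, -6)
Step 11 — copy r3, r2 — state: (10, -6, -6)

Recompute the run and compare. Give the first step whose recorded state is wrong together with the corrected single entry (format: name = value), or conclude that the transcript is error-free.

no error

step 1: r2 = -4 -> verified
step 2: r2 = -(-4) = 4 -> consistent with the transcript
step 3: r1 = -6 -> no discrepancy
step 4: r1 = -6 - 4 = -10 -> same as recorded
step 5: r2 = 4 * -4 = -16 -> no discrepancy
step 6: r2 = -16 - -10 = -6 -> verified
step 7: r1 = -(-10) = 10 -> exactly as logged
step 8: r3 = -4 + -6 = -10 -> agrees with the transcript
step 9: r3 = -10 + -6 = -16 -> consistent with the transcript
step 10: r3 = -16 + 10 = -6 -> same as recorded
step 11: r3 = -6 -> agrees with the transcript
All steps check out; nothing to correct.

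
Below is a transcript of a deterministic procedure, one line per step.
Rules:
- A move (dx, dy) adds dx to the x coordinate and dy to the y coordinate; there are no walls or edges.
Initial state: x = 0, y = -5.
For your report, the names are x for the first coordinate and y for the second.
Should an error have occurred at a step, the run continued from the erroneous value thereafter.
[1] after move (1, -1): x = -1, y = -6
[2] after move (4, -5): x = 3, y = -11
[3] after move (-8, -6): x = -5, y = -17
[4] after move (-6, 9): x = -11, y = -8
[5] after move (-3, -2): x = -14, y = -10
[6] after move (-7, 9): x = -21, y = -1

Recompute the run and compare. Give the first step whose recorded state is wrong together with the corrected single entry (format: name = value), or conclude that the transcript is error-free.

step 1: x = 0 + (1) = 1, y = -5 + (-1) = -6 -> not what was recorded
So the first discrepancy is step 1, where the right value is x = 1.

step 1, x = 1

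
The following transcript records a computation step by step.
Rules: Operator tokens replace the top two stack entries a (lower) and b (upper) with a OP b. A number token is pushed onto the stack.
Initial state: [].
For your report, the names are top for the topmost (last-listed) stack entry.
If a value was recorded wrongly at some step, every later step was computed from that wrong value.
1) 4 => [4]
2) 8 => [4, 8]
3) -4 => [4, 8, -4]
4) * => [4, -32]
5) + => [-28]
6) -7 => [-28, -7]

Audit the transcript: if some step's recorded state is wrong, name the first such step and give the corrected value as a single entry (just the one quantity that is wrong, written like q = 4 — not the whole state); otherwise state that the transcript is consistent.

step 1: push 4: top = 4 -> in agreement
step 2: push 8: top = 8 -> same as recorded
step 3: push -4: top = -4 -> same as recorded
step 4: 8 * -4 = -32 -> consistent with the transcript
step 5: 4 + -32 = -28 -> agrees with the transcript
step 6: push -7: top = -7 -> checks out
Nothing is out of place; the run is error-free.

no error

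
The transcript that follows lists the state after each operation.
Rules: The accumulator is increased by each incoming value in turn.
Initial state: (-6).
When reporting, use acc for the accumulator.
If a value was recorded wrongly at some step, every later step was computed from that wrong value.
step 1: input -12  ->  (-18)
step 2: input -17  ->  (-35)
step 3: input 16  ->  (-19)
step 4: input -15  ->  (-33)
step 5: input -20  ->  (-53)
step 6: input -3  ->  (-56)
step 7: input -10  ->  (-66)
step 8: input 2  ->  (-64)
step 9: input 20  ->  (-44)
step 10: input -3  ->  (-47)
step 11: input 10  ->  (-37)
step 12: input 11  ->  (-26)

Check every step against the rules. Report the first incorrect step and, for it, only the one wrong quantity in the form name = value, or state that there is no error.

step 4, acc = -34

1. acc = -6 + -12 = -18 (same as recorded)
2. acc = -18 + -17 = -35 (in agreement)
3. acc = -35 + 16 = -19 (agrees with the transcript)
4. acc = -19 + -15 = -34 (the entry is off here)
First incorrect step: 4; the correct value is acc = -34.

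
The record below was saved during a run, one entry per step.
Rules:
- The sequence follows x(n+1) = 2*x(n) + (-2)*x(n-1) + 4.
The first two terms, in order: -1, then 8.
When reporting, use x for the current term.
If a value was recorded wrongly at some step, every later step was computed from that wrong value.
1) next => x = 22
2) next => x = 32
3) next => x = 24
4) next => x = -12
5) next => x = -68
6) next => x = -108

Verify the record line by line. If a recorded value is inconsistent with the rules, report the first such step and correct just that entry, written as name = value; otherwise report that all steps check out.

Step 1: x = 2*(8) + (-2)*(-1) + (4) = 22 — no discrepancy.
Step 2: x = 2*(22) + (-2)*(8) + (4) = 32 — confirmed correct.
Step 3: x = 2*(32) + (-2)*(22) + (4) = 24 — verified.
Step 4: x = 2*(24) + (-2)*(32) + (4) = -12 — in agreement.
Step 5: x = 2*(-12) + (-2)*(24) + (4) = -68 — in agreement.
Step 6: x = 2*(-68) + (-2)*(-12) + (4) = -108 — matches.
The recomputation confirms every line.

no error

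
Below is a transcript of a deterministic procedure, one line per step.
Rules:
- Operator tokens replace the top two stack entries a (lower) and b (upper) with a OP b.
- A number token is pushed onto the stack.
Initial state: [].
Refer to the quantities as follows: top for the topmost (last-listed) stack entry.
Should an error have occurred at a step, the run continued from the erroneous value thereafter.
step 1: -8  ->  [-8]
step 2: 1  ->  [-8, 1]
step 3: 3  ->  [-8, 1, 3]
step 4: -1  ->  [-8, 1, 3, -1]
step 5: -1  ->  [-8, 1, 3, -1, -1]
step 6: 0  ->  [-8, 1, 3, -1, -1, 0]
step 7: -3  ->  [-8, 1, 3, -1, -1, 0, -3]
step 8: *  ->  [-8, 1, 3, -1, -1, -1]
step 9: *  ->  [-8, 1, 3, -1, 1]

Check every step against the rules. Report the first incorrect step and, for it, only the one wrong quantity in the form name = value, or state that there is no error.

1. push -8: top = -8 (exactly as logged)
2. push 1: top = 1 (exactly as logged)
3. push 3: top = 3 (exactly as logged)
4. push -1: top = -1 (agrees with the transcript)
5. push -1: top = -1 (confirmed correct)
6. push 0: top = 0 (confirmed correct)
7. push -3: top = -3 (in agreement)
8. 0 * -3 = 0 (this is not what the transcript shows)
The earliest wrong entry is at step 8: it should read top = 0.

step 8, top = 0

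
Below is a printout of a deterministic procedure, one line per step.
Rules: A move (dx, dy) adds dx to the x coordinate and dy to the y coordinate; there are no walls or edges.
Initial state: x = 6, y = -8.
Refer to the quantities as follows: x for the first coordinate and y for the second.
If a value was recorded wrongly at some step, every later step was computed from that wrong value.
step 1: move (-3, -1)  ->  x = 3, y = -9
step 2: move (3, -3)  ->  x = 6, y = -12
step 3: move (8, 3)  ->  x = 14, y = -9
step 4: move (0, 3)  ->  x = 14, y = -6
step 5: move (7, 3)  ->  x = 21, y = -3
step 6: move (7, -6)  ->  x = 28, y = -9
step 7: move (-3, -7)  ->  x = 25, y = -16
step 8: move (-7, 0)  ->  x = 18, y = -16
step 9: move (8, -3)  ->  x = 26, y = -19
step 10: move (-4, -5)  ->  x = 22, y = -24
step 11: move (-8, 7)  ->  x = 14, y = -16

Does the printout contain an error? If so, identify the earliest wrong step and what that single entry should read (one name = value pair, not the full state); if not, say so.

Recomputing the run from the initial state:
step 1: x = 3, y = -9
step 2: x = 6, y = -12
step 3: x = 14, y = -9
step 4: x = 14, y = -6
step 5: x = 21, y = -3
step 6: x = 28, y = -9
step 7: x = 25, y = -16
step 8: x = 18, y = -16
step 9: x = 26, y = -19
step 10: x = 22, y = -24
step 11: x = 14, y = -17
The first disagreement with the printout is at step 11, where the value should be y = -17.

step 11, y = -17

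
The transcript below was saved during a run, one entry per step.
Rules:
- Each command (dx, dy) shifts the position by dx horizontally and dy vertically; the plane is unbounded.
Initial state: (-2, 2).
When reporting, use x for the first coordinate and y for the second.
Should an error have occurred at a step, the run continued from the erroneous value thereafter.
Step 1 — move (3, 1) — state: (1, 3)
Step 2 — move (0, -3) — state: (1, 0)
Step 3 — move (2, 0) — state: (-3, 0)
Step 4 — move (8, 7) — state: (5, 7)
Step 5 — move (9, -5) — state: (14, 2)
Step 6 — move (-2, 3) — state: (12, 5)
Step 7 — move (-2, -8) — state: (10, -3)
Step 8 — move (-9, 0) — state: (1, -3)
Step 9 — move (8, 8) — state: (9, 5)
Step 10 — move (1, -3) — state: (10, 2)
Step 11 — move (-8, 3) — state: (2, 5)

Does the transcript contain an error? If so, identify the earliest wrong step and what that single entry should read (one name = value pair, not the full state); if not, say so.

step 3, x = 3

Recomputing the run from the initial state:
step 1: x = 1, y = 3
step 2: x = 1, y = 0
step 3: x = 3, y = 0
step 4: x = 11, y = 7
step 5: x = 20, y = 2
step 6: x = 18, y = 5
step 7: x = 16, y = -3
step 8: x = 7, y = -3
step 9: x = 15, y = 5
step 10: x = 16, y = 2
step 11: x = 8, y = 5
The first disagreement with the transcript is at step 3, where the value should be x = 3.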